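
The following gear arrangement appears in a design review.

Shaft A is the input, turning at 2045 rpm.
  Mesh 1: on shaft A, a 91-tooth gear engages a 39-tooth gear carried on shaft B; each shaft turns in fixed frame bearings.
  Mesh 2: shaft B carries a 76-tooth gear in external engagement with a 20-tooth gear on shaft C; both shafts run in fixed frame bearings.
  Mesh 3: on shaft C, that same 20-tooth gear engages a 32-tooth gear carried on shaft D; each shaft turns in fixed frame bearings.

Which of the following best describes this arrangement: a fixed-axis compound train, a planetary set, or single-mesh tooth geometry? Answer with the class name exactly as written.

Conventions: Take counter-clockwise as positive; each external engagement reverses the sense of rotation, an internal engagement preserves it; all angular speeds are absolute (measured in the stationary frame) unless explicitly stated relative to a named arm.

3-mesh fixed-axis compound train (all bearings frame-fixed)
classification: fixed-axis compound train

fixed-axis compound train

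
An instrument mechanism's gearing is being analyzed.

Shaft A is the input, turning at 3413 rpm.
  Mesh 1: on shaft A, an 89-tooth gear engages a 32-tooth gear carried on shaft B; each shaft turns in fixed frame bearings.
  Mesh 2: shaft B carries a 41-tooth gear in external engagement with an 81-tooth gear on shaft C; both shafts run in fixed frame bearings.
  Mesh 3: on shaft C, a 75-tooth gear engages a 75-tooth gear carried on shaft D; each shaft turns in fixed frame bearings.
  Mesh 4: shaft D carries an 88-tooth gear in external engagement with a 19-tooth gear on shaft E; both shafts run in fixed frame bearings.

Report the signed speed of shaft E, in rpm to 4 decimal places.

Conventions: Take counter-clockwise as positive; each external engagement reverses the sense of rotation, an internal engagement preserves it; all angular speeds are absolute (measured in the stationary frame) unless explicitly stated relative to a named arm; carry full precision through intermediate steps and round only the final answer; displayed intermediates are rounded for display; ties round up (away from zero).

+22253.8023 rpm

topology: fixed-axis compound train — 4 meshes, A→E
mesh 1 [89T→32T]: ω = 3413.0000×89/32 = 9492.4063 rpm, sense flips to −
mesh 2 [41T→81T]: ω = 9492.4063×41/81 = 4804.7982 rpm, sense flips to +
mesh 3 [75T→75T]: ω = 4804.7982×75/75 = 4804.7982 rpm, sense flips to −
mesh 4 [88T→19T]: ω = 4804.7982×88/19 = 22253.8023 rpm, sense flips to +
signed output speed = +22253.8023 rpm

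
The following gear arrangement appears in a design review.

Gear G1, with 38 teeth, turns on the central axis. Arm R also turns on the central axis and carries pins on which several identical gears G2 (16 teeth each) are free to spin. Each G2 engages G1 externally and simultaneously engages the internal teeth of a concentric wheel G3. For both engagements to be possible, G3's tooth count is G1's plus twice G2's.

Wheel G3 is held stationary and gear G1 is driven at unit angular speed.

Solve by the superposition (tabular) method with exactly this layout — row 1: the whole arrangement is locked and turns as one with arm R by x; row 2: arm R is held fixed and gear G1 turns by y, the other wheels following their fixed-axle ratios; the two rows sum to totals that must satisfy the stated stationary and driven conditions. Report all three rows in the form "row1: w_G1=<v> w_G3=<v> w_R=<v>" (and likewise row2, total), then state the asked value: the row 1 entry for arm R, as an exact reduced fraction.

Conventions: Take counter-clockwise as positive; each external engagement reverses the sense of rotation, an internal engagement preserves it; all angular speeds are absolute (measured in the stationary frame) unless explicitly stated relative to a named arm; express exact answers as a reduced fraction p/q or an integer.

topology: planetary set — G1 38T / G2 16T / G3 70T, arm = carrier (Willis)
superposition row 1 [locked train]: every member turns x
row 2 — arm fixed, fixed-axis ratios: sun y, ring −(38/70)·y, arm 0
boundary: total ω_ring = x − (38/70)·y = 0 and total ω_sun = x + y = 1  ⇒  y = 35/54, x = 19/54
row 2 ring = −(38/70)·35/54 = -19/54
totals (row 1 + row 2): sun 19/54 + 35/54 = 1, ring 19/54 + (-19/54) = 0, arm 19/54 + 0 = 19/54
asked cell (row1, arm) = 19/54

row1: w_G1=19/54 w_G3=19/54 w_R=19/54
row2: w_G1=35/54 w_G3=-19/54 w_R=0
total: w_G1=1 w_G3=0 w_R=19/54
asked value: 19/54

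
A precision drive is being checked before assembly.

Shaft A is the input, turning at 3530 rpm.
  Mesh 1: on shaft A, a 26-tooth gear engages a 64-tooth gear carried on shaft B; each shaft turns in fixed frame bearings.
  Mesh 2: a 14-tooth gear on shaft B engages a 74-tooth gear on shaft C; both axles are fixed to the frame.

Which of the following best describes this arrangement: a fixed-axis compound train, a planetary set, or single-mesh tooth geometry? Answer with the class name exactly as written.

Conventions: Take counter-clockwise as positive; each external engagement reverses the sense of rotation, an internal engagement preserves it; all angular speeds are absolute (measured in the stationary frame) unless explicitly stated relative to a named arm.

fixed-axis compound train

recognized (3 fixed axles, 2 meshes): fixed-axis compound train
classification: fixed-axis compound train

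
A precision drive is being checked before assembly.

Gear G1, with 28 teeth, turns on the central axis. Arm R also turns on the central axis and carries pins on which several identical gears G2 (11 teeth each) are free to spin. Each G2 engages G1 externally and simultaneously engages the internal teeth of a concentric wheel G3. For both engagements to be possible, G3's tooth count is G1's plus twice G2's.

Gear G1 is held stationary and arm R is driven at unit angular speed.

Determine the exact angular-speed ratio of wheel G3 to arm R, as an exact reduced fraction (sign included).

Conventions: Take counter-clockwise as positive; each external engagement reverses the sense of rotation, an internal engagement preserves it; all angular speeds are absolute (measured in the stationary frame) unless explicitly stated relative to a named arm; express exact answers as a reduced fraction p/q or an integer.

39/25

class = planetary set [G3 = 28+2·11 = 50; Willis about the carrier]
ring teeth: 28 + 2·11 = 50
28(ω_sun−ω_arm) = −50(ω_ring−ω_arm),  ω_sun = 0, ω_arm = 1
ω_ring = 1 − (28/50)(0−1) = 39/25
ω_out/ω_in = 39/25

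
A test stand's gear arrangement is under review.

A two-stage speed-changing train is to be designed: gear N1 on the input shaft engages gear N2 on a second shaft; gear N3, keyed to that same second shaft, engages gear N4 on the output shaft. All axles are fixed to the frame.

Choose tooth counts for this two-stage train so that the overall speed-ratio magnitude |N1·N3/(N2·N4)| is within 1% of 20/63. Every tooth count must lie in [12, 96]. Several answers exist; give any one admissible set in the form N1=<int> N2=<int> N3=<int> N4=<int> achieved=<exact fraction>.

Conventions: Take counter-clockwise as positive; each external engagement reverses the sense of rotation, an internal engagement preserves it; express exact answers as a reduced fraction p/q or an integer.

N1=12 N2=21 N3=15 N4=27 achieved=20/63

topology: fixed-axis compound train — 2 stages, target 20/63
target = 20/63 in lowest terms: an exact hit needs N1·N3 = k·20 and N2·N4 = k·63 for one integer k, every count in [12, 96]; additionally prefer no 1:1 stage (N1 ≠ N2, N3 ≠ N4)
k = 1…8: no 1:1-free in-range split of k·20 and k·63 into factor pairs; take k = 9
k = 9: N1·N3 = 180 = 12·15, N2·N4 = 567 = 21·27
achieved = 12·15/(21·27) = 20/63; |achieved − target| = 0 ≤ 1/315 ✓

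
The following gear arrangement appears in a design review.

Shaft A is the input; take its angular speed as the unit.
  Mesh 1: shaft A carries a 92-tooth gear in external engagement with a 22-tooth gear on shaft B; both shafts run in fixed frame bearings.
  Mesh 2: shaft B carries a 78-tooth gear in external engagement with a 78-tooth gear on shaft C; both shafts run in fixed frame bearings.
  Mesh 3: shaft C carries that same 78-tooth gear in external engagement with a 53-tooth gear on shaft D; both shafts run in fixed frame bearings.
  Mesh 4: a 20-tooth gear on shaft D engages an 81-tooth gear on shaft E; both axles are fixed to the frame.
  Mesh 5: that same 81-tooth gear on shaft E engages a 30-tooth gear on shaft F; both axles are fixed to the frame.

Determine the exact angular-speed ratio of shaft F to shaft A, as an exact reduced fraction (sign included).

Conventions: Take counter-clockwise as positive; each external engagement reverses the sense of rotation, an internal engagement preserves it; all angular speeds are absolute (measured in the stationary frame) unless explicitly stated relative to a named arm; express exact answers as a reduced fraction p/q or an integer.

class = fixed-axis compound train [5 meshes; 5 ratios multiply, 5 sense flips]
mesh 1 [92T→22T]: running ratio 46/11, sense −
mesh 2 [78T→78T]: running ratio 46/11, sense +
mesh 3 [78T→53T]: running ratio 3588/583, sense −
mesh 4 [20T→81T]: running ratio 23920/15741, sense +
mesh 5 [81T→30T]: running ratio 2392/583, sense −
ω_out/ω_in = -2392/583

-2392/583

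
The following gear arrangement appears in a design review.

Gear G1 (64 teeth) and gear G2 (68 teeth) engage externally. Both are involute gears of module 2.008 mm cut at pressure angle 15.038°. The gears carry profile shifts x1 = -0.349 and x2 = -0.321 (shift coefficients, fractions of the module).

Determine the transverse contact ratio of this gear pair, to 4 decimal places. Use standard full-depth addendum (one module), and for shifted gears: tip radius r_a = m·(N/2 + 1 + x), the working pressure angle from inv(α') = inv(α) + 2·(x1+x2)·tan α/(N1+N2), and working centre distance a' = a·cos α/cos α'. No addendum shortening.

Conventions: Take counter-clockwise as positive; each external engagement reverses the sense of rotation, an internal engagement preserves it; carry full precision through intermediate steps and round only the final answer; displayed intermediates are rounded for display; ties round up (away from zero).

topology: single-mesh involute geometry — m = 2.008, 64T/68T pair
base radii: r_b1 = 62.055486, r_b2 = 65.933954
tip radii: r_a1 = 65.563208, r_a2 = 69.635432
inv(α') = inv(15.038°) + 2·(-0.349-0.321)·tan α/(64+68) = 0.00347024  ⇒  α' = 12.43169°
a' = a·cos α / cos α' = 132.5280·cos 15.038°/cos 12.43169° = 131.062415
action lengths: √(r_a1²−r_b1²) = 21.157761, √(r_a2²−r_b2²) = 22.401051
base pitch p_b = π·m·cos α = 6.092283
CR = (21.157761 + 22.401051 − 131.062415·sin 12.43169°)/6.092283 = 2.518642
contact ratio ≈ 2.5186

2.5186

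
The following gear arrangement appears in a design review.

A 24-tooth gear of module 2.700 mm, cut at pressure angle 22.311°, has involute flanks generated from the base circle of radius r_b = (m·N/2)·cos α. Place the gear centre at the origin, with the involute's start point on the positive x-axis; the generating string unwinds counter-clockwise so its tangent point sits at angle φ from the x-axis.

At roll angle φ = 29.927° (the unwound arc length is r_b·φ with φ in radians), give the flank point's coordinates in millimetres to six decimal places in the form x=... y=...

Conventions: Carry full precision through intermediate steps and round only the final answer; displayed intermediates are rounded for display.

x=33.788607 y=1.385340

topology: single-mesh involute geometry — m = 2.700, N = 24
pitch radius r_p = m·N/2 = 2.700·24/2 = 32.400000
base radius r_b = r_p·cos α = 32.400000·cos 22.311° = 29.974434
roll angle φ = 29.927° = 0.52232469 rad
x = r_b·(cos φ + φ·sin φ) = 33.788607
y = r_b·(sin φ − φ·cos φ) = 1.385340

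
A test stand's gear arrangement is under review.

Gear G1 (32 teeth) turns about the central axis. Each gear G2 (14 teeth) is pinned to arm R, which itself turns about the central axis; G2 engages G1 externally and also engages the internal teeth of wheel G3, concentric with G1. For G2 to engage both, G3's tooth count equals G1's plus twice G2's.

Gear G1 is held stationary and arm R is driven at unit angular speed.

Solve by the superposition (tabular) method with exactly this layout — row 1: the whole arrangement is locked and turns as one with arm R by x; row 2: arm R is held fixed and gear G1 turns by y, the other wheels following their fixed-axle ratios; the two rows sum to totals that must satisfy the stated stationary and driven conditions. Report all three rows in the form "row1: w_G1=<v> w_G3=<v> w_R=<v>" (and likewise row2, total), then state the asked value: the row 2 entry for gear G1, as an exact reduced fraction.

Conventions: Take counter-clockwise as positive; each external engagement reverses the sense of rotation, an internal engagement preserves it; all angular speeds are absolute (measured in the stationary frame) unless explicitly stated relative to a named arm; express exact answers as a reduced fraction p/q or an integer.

class = planetary set [G3 = 32+2·14 = 60; Willis about the carrier]
row 1 — lock + rotate with arm: ω_sun = ω_ring = ω_arm = x
row 2 (arm held, sun turns y): ω_ring = −(32/60)·y, ω_arm = 0
boundary: total ω_sun = x + y = 0 and total ω_arm = x = 1  ⇒  y = -1, x = 1
row 2 ring = −(32/60)·(-1) = 8/15
totals (row 1 + row 2): sun 1 + (-1) = 0, ring 1 + 8/15 = 23/15, arm 1 + 0 = 1
asked cell (row2, sun) = -1

row1: w_G1=1 w_G3=1 w_R=1
row2: w_G1=-1 w_G3=8/15 w_R=0
total: w_G1=0 w_G3=23/15 w_R=1
asked value: -1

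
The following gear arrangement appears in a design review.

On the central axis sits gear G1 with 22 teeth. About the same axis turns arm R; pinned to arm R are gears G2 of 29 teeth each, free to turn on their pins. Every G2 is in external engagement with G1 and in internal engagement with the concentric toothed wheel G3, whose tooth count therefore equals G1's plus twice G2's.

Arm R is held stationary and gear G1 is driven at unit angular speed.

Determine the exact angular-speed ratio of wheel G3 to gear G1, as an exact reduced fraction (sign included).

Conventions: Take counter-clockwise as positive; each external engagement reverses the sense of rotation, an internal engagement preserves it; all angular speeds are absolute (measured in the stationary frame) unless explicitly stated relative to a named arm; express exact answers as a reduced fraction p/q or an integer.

recognized (axles ride arm R): planetary set, 22/29/80 teeth
ring teeth: 22 + 2·29 = 80
22(ω_sun−ω_arm) = −80(ω_ring−ω_arm),  ω_arm = 0, ω_sun = 1
ω_ring = 0 − (22/80)(1−0) = -11/40
ω_out/ω_in = -11/40

-11/40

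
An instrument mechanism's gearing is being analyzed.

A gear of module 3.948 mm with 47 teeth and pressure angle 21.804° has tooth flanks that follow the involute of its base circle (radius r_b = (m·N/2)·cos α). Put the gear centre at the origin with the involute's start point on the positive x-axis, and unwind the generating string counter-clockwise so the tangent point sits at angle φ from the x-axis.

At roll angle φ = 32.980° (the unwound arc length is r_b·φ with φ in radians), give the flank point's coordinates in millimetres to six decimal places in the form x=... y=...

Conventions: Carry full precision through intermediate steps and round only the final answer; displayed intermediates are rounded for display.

recognized (one wheel, involute flank): single-mesh tooth geometry, m = 3.948, N = 47
pitch radius r_p = m·N/2 = 3.948·47/2 = 92.778000
base radius r_b = r_p·cos α = 92.778000·cos 21.804° = 86.140652
roll angle φ = 32.980° = 0.57560959 rad
x = r_b·(cos φ + φ·sin φ) = 99.250532
y = r_b·(sin φ − φ·cos φ) = 5.296791

x=99.250532 y=5.296791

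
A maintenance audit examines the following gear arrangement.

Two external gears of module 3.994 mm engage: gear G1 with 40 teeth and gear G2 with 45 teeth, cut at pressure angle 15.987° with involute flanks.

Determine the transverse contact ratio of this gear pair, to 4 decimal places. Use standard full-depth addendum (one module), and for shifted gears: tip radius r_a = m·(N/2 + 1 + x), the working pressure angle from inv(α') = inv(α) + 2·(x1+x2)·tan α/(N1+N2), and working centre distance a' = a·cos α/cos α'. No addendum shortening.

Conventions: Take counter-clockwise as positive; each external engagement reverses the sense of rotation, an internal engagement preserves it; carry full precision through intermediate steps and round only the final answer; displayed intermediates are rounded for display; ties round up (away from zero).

single-mesh involute tooth geometry (40T engaging 45T at module 3.994)
base radii: r_b1 = 76.790578, r_b2 = 86.389400
tip radii: r_a1 = 83.874000, r_a2 = 93.859000
no profile shift: α' = α, a' = a
action lengths: √(r_a1²−r_b1²) = 33.735071, √(r_a2²−r_b2²) = 36.693098
base pitch p_b = π·m·cos α = 12.062236
CR = (33.735071 + 36.693098 − 169.745000·sin 15.98700°)/12.062236 = 1.962914
contact ratio ≈ 1.9629

1.9629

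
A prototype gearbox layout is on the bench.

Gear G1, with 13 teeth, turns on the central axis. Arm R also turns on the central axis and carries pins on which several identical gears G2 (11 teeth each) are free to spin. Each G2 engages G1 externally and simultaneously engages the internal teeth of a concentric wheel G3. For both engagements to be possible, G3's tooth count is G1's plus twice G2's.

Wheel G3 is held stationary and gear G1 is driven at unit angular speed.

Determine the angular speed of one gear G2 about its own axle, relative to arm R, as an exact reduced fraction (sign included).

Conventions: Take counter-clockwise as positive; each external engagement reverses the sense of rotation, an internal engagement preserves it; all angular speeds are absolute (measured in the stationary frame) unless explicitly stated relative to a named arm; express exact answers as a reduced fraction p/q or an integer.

recognized (axles ride arm R): planetary set, 13/11/35 teeth
ring teeth: 13 + 2·11 = 35
13(ω_sun−ω_arm) = −35(ω_ring−ω_arm),  ω_ring = 0, ω_sun = 1
13(1−ω_arm) = −35(0−ω_arm)  ⇒  48·ω_arm = 13  ⇒  ω_arm = 13/48
sun–planet mesh: 13·(1−13/48) = −11·(ω_p−ω_arm)  ⇒  ω_p−ω_arm = -455/528
exact speed ratio = -455/528

-455/528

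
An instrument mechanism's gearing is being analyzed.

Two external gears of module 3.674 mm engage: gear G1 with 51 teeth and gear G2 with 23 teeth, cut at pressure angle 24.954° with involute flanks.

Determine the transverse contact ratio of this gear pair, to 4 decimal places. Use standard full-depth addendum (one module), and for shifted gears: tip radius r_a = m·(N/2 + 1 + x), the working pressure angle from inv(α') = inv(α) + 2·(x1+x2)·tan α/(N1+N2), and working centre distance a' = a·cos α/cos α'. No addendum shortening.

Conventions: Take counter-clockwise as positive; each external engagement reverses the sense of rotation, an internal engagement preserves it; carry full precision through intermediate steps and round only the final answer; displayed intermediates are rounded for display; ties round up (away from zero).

1.4873

topology: single-mesh involute geometry — m = 3.674, 51T/23T pair
base radii: r_b1 = 84.941018, r_b2 = 38.306734
tip radii: r_a1 = 97.361000, r_a2 = 45.925000
no profile shift: α' = α, a' = a
action lengths: √(r_a1²−r_b1²) = 47.583482, √(r_a2²−r_b2²) = 25.331794
base pitch p_b = π·m·cos α = 10.464709
CR = (47.583482 + 25.331794 − 135.938000·sin 24.95400°)/10.464709 = 1.487316
contact ratio ≈ 1.4873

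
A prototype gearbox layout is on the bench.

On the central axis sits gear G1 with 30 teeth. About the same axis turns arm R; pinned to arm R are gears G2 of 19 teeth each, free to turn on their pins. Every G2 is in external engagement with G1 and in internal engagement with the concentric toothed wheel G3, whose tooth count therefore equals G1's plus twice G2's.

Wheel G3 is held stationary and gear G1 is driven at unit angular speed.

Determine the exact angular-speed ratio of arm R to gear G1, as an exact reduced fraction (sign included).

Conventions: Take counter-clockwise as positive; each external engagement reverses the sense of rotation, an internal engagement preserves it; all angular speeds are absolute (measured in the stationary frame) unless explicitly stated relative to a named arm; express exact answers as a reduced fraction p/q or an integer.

recognized (axles ride arm R): planetary set, 30/19/68 teeth
ring teeth: 30 + 2·19 = 68
30(ω_sun−ω_arm) = −68(ω_ring−ω_arm),  ω_ring = 0, ω_sun = 1
30(1−ω_arm) = −68(0−ω_arm)  ⇒  98·ω_arm = 30  ⇒  ω_arm = 15/49
ω_out/ω_in = 15/49

15/49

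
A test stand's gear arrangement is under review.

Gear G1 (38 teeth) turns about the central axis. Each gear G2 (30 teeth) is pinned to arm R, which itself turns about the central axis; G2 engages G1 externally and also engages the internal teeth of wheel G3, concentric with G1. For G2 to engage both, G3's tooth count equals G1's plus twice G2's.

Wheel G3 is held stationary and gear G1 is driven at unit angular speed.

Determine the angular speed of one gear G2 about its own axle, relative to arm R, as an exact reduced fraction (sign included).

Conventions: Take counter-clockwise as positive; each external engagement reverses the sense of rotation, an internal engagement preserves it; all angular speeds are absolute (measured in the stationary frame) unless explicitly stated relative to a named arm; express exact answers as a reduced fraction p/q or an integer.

class = planetary set [G3 = 38+2·30 = 98; Willis about the carrier]
ring teeth: 38 + 2·30 = 98
38(ω_sun−ω_arm) = −98(ω_ring−ω_arm),  ω_ring = 0, ω_sun = 1
38(1−ω_arm) = −98(0−ω_arm)  ⇒  136·ω_arm = 38  ⇒  ω_arm = 19/68
sun–planet mesh: 38·(1−19/68) = −30·(ω_p−ω_arm)  ⇒  ω_p−ω_arm = -931/1020
exact speed ratio = -931/1020

-931/1020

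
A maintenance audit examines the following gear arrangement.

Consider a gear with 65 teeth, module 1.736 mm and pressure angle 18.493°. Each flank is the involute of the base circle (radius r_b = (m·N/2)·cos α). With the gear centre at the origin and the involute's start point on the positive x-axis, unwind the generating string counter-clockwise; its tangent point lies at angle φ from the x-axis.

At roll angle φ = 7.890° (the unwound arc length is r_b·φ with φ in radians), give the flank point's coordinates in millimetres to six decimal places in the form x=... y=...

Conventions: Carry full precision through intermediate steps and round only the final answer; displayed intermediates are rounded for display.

x=54.011530 y=0.046486

topology: single-mesh involute geometry — m = 1.736, N = 65
pitch radius r_p = m·N/2 = 1.736·65/2 = 56.420000
base radius r_b = r_p·cos α = 56.420000·cos 18.493° = 53.506607
roll angle φ = 7.890° = 0.13770648 rad
x = r_b·(cos φ + φ·sin φ) = 54.011530
y = r_b·(sin φ − φ·cos φ) = 0.046486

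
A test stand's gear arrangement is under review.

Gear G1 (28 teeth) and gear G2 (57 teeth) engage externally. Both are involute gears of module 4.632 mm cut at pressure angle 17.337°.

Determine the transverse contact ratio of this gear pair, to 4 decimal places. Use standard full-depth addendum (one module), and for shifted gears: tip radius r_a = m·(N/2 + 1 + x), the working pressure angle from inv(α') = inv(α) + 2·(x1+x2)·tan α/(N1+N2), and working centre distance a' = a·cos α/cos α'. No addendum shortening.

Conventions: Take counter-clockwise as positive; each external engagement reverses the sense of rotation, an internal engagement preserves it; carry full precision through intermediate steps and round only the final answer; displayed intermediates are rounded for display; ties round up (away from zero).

1.8523

class = single-mesh tooth geometry [involute pair 28T × 57T, m = 4.632]
base radii: r_b1 = 61.901862, r_b2 = 126.014505
tip radii: r_a1 = 69.480000, r_a2 = 136.644000
no profile shift: α' = α, a' = a
action lengths: √(r_a1²−r_b1²) = 31.553603, √(r_a2²−r_b2²) = 52.838690
base pitch p_b = π·m·cos α = 13.890745
CR = (31.553603 + 52.838690 − 196.860000·sin 17.33700°)/13.890745 = 1.852292
contact ratio ≈ 1.8523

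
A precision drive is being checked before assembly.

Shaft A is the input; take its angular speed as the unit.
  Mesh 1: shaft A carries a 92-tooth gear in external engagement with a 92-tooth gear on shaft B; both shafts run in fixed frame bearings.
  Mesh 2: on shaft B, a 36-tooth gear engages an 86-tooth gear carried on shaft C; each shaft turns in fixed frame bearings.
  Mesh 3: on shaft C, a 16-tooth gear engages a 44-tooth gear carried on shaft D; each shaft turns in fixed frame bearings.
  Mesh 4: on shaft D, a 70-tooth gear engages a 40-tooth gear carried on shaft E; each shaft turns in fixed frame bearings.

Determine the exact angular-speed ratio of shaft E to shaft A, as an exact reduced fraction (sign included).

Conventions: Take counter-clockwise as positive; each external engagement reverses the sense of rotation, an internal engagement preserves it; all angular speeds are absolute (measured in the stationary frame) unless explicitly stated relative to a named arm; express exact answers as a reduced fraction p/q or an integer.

126/473

class = fixed-axis compound train [4 meshes; 4 ratios multiply, 4 sense flips]
mesh 1 [92T→92T]: running ratio 1, sense −
mesh 2 [36T→86T]: running ratio 18/43, sense +
mesh 3 [16T→44T]: running ratio 72/473, sense −
mesh 4 [70T→40T]: running ratio 126/473, sense +
ω_out/ω_in = 126/473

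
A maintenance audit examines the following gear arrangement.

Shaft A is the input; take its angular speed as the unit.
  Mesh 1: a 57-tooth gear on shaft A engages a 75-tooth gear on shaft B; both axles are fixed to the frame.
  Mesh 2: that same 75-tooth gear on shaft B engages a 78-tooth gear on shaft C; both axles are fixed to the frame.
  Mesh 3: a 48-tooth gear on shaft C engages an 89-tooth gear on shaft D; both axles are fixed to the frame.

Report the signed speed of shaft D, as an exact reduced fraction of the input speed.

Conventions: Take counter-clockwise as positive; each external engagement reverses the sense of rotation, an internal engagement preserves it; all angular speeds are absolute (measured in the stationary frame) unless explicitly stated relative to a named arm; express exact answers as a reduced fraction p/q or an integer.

-456/1157

3-mesh fixed-axis compound train (all bearings frame-fixed)
mesh 1 [57T→75T]: |ω|/ω_in = 1×57/75 = 19/25, sense flips to −
mesh 2 [75T→78T]: |ω|/ω_in = (19/25)×75/78 = 19/26, sense flips to +
mesh 3 [48T→89T]: |ω|/ω_in = (19/26)×48/89 = 456/1157, sense flips to −
signed output speed (× input speed) = -456/1157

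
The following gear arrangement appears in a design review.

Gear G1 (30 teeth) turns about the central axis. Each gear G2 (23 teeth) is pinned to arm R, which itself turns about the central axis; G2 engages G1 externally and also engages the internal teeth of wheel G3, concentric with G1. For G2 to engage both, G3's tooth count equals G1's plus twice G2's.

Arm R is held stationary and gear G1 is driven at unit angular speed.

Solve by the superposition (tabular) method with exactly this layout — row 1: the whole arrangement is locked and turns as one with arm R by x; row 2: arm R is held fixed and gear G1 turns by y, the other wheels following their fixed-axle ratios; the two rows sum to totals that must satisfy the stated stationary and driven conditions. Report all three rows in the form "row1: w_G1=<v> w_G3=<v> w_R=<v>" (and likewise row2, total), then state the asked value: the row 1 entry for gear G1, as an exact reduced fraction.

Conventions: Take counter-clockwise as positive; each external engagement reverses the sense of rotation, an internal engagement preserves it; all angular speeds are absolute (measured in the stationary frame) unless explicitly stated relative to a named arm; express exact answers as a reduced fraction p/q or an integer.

planetary set (30T centre, 23T on arm, 76T internal) — Willis relation
row 1 (train locked, turned with arm): all members turn x
row 2: sun turns y, ring = −(30/76)·y, arm 0
boundary: total ω_arm = x = 0 and total ω_sun = x + y = 1  ⇒  y = 1, x = 0
row 2 ring = −(30/76)·1 = -15/38
totals (row 1 + row 2): sun 0 + 1 = 1, ring 0 + (-15/38) = -15/38, arm 0 + 0 = 0
asked cell (row1, sun) = 0

row1: w_G1=0 w_G3=0 w_R=0
row2: w_G1=1 w_G3=-15/38 w_R=0
total: w_G1=1 w_G3=-15/38 w_R=0
asked value: 0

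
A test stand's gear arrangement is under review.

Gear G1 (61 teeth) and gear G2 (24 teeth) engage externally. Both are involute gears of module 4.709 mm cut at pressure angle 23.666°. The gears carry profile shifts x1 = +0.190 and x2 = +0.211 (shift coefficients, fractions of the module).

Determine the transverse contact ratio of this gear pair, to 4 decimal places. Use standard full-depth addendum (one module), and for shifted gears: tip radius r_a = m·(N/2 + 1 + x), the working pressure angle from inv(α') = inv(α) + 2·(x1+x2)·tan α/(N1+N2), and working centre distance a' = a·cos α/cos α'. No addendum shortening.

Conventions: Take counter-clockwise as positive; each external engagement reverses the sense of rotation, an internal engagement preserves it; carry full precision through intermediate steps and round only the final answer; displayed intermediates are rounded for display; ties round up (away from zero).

1.4873

single-mesh involute tooth geometry (61T engaging 24T at module 4.709)
base radii: r_b1 = 131.545816, r_b2 = 51.755731
tip radii: r_a1 = 149.228210, r_a2 = 62.210599
inv(α') = inv(23.666°) + 2·(+0.190+0.211)·tan α/(61+24) = 0.02934724  ⇒  α' = 24.83323°
a' = a·cos α / cos α' = 200.1325·cos 23.666°/cos 24.83323° = 201.977602
action lengths: √(r_a1²−r_b1²) = 70.461031, √(r_a2²−r_b2²) = 34.518154
base pitch p_b = π·m·cos α = 13.549619
CR = (70.461031 + 34.518154 − 201.977602·sin 24.83323°)/13.549619 = 1.487343
contact ratio ≈ 1.4873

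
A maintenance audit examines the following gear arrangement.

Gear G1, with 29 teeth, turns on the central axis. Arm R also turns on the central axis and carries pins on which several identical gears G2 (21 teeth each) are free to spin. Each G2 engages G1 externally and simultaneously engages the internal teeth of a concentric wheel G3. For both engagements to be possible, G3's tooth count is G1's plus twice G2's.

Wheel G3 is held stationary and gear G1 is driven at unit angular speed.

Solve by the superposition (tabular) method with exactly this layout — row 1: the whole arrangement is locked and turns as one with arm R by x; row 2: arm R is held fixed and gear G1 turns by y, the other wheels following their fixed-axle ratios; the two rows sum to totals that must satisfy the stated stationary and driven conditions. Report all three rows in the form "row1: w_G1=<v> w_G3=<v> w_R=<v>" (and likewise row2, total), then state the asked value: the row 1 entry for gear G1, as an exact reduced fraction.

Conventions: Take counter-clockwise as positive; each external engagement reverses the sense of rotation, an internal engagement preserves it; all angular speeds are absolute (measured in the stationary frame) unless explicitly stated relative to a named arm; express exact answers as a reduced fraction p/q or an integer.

recognized (axles ride arm R): planetary set, 29/21/71 teeth
row 1: whole set turns with the arm by x
superposition row 2 [arm held]: sun y, ring −(29/71)·y, arm 0
boundary: total ω_ring = x − (29/71)·y = 0 and total ω_sun = x + y = 1  ⇒  y = 71/100, x = 29/100
row 2 ring = −(29/71)·71/100 = -29/100
totals (row 1 + row 2): sun 29/100 + 71/100 = 1, ring 29/100 + (-29/100) = 0, arm 29/100 + 0 = 29/100
asked cell (row1, sun) = 29/100

row1: w_G1=29/100 w_G3=29/100 w_R=29/100
row2: w_G1=71/100 w_G3=-29/100 w_R=0
total: w_G1=1 w_G3=0 w_R=29/100
asked value: 29/100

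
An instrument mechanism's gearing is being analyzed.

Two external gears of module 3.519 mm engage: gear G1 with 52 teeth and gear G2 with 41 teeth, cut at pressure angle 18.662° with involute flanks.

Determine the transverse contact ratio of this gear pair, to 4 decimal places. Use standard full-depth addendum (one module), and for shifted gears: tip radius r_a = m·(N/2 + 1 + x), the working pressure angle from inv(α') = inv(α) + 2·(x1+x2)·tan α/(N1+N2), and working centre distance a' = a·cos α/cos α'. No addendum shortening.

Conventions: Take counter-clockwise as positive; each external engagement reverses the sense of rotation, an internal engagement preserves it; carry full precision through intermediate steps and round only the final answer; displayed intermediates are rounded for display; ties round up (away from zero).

recognized (one external pair, fixed centres): single-mesh tooth geometry, m = 3.519, N1 = 52, N2 = 41
base radii: r_b1 = 86.683493, r_b2 = 68.346600
tip radii: r_a1 = 95.013000, r_a2 = 75.658500
no profile shift: α' = α, a' = a
action lengths: √(r_a1²−r_b1²) = 38.902984, √(r_a2²−r_b2²) = 32.449204
base pitch p_b = π·m·cos α = 10.474009
CR = (38.902984 + 32.449204 − 163.633500·sin 18.66200°)/10.474009 = 1.813248
contact ratio ≈ 1.8132

1.8132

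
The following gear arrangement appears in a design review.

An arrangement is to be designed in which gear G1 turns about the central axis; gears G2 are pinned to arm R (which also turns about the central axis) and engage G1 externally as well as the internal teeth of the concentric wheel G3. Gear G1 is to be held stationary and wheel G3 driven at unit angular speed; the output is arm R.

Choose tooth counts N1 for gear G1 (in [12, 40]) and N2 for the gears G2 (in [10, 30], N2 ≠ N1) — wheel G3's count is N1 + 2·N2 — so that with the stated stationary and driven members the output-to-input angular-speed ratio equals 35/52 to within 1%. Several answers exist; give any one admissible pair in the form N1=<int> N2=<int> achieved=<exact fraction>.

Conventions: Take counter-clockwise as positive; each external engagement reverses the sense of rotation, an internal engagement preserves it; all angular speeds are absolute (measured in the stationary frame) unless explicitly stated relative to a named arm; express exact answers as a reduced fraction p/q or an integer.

N1=34 N2=18 achieved=35/52

design class (target 35/52): planetary set
Willis with ω_sun = 0: ω_arm/ω_ring = N3/(N1+N3); set equal to 35/52  ⇒  N3/N1 = (35/52)/(1 − 35/52) = 35/17
N3 = N1 + 2·N2  ⇒  N2/N1 = (N3/N1 − 1)/2 = (35/17 − 1)/2 = 9/17
smallest multiple with N1 ≥ 12 and N2 ≥ 10: k = 2  ⇒  N1 = 2·17 = 34, N2 = 2·9 = 18 (N1 ≤ 40, N2 ≤ 30, N2 ≠ N1 ✓), N3 = 34 + 2·18 = 70
check: N3/(N1+N3) with N1 = 34, N3 = 70 gives 35/52; |achieved − target| = 0 ≤ 7/1040 ✓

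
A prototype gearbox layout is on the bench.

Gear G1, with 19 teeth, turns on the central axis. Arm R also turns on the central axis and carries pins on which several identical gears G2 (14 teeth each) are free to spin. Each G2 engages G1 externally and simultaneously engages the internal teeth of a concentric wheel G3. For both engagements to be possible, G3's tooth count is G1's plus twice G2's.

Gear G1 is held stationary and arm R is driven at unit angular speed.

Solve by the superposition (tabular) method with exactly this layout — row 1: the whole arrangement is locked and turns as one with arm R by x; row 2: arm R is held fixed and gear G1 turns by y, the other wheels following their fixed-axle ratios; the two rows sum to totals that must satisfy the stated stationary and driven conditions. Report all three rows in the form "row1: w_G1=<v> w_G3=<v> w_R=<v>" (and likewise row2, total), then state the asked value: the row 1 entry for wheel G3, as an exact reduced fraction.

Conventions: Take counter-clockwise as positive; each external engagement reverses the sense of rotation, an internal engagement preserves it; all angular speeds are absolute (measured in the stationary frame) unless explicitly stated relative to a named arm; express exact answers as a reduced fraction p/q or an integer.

row1: w_G1=1 w_G3=1 w_R=1
row2: w_G1=-1 w_G3=19/47 w_R=0
total: w_G1=0 w_G3=66/47 w_R=1
asked value: 1

recognized (axles ride arm R): planetary set, 19/14/47 teeth
superposition row 1 [locked train]: every member turns x
row 2 — arm fixed, fixed-axis ratios: sun y, ring −(19/47)·y, arm 0
boundary: total ω_sun = x + y = 0 and total ω_arm = x = 1  ⇒  y = -1, x = 1
row 2 ring = −(19/47)·(-1) = 19/47
totals (row 1 + row 2): sun 1 + (-1) = 0, ring 1 + 19/47 = 66/47, arm 1 + 0 = 1
asked cell (row1, ring) = 1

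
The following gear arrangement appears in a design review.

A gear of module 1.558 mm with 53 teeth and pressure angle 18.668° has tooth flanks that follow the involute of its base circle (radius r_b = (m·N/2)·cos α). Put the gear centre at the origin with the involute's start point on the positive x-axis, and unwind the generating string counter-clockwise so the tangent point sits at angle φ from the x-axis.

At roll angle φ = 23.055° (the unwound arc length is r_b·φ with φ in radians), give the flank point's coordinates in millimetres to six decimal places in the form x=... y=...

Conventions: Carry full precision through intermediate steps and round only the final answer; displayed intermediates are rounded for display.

x=42.154451 y=0.835795

class = single-mesh tooth geometry [base-circle involute, m = 1.558, 53T]
pitch radius r_p = m·N/2 = 1.558·53/2 = 41.287000
base radius r_b = r_p·cos α = 41.287000·cos 18.668° = 39.114858
roll angle φ = 23.055° = 0.40238566 rad
x = r_b·(cos φ + φ·sin φ) = 42.154451
y = r_b·(sin φ − φ·cos φ) = 0.835795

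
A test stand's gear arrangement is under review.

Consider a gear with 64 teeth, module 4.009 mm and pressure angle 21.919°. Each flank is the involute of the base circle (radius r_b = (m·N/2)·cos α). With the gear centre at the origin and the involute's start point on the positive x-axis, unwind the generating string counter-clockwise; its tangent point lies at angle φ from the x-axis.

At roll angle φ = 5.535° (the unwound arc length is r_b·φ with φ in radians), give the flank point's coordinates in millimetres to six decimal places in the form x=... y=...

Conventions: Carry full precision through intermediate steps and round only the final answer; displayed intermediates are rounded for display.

single-mesh involute tooth geometry (64T wheel at module 4.009)
pitch radius r_p = m·N/2 = 4.009·64/2 = 128.288000
base radius r_b = r_p·cos α = 128.288000·cos 21.919° = 119.014383
roll angle φ = 5.535° = 0.09660397 rad
x = r_b·(cos φ + φ·sin φ) = 119.568429
y = r_b·(sin φ − φ·cos φ) = 0.035732

x=119.568429 y=0.035732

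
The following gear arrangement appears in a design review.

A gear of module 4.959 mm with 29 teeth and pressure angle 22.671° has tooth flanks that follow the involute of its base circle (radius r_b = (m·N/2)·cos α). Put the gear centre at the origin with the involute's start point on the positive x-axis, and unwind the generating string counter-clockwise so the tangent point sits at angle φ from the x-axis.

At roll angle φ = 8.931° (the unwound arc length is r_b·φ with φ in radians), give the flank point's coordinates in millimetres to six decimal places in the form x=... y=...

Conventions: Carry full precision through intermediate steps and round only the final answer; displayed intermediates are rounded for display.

single-mesh involute tooth geometry (29T wheel at module 4.959)
pitch radius r_p = m·N/2 = 4.959·29/2 = 71.905500
base radius r_b = r_p·cos α = 71.905500·cos 22.671° = 66.349599
roll angle φ = 8.931° = 0.15587536 rad
x = r_b·(cos φ + φ·sin φ) = 67.150762
y = r_b·(sin φ − φ·cos φ) = 0.083559

x=67.150762 y=0.083559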